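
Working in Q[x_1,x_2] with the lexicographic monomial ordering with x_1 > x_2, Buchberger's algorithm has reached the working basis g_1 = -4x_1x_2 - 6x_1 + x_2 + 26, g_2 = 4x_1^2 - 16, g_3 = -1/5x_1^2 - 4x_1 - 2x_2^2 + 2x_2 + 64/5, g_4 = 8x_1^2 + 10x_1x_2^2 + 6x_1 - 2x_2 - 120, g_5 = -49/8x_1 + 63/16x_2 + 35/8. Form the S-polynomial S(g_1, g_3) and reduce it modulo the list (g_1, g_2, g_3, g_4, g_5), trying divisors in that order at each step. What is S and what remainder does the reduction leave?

lcm(LM(g_1), LM(g_3)) = x_1^2x_2.
S = (lcm/LT(g_1))·g_1 − (lcm/LT(g_3))·g_3 = 3/2x_1^2 - 81/4x_1x_2 - 13/2x_1 - 10x_2^3 + 10x_2^2 + 64x_2.
Reduce S modulo (g_1, g_2, g_3, g_4, g_5) in that order:
  leading term x_1^2: subtract (3/8)·g_2 from 3/2x_1^2 - 81/4x_1x_2 - 13/2x_1 - 10x_2^3 + 10x_2^2 + 64x_2 → -81/4x_1x_2 - 13/2x_1 - 10x_2^3 + 10x_2^2 + 64x_2 + 6
  leading term x_1x_2: subtract (81/16)·g_1 from -81/4x_1x_2 - 13/2x_1 - 10x_2^3 + 10x_2^2 + 64x_2 + 6 → 191/8x_1 - 10x_2^3 + 10x_2^2 + 943/16x_2 - 1005/8
  leading term x_1: subtract (-191/49)·g_5 from 191/8x_1 - 10x_2^3 + 10x_2^2 + 943/16x_2 - 1005/8 → -10x_2^3 + 10x_2^2 + 520/7x_2 - 760/7
  leading term x_2^3: no divisor's leading term divides it; move -10x_2^3 to the remainder.
  leading term x_2^2: no divisor's leading term divides it; move 10x_2^2 to the remainder.
  leading term x_2: no divisor's leading term divides it; move 520/7x_2 to the remainder.
  leading term 1: no divisor's leading term divides it; move -760/7 to the remainder.
The remainder -10x_2^3 + 10x_2^2 + 520/7x_2 - 760/7 is nonzero, so it would be added as the next basis element.

S(g_1, g_3) = 3/2x_1^2 - 81/4x_1x_2 - 13/2x_1 - 10x_2^3 + 10x_2^2 + 64x_2; remainder on division = -10x_2^3 + 10x_2^2 + 520/7x_2 - 760/7.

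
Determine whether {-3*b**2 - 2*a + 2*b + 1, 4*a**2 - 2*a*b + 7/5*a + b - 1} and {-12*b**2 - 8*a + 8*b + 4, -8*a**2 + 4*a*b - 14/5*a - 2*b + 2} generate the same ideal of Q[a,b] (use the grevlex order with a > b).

Yes, the ideals are equal.

Equality of ideals is decidable: compute both reduced Gröbner bases (unique for the ordering) and check whether they agree.
Buchberger on the first generating set:
f_1 = -3*b**2 - 2*a + 2*b + 1, LT = b**2.
f_2 = 4*a**2 - 2*a*b + 7/5*a + b - 1, LT = a**2.

The S-polynomials (S(f_1,f_2)) all reduce to 0 modulo the current basis, so we have a Gröbner basis.
Inter-reduce: drop elements whose leading term is divisible by another's, tail-reduce, and make monic.
Reduced Gröbner basis: {a**2 - 1/2*a*b + 7/20*a + 1/4*b - 1/4, b**2 + 2/3*a - 2/3*b - 1/3}.

Buchberger on the second generating set:
h_1 = -12*b**2 - 8*a + 8*b + 4, LT = b**2.
h_2 = -8*a**2 + 4*a*b - 14/5*a - 2*b + 2, LT = a**2.

The S-polynomials (S(h_1,h_2)) all reduce to 0 modulo the current basis, so we have a Gröbner basis.
Inter-reduce: drop elements whose leading term is divisible by another's, tail-reduce, and make monic.
Reduced Gröbner basis: {a**2 - 1/2*a*b + 7/20*a + 1/4*b - 1/4, b**2 + 2/3*a - 2/3*b - 1/3}.

These coincide, so the ideals are equal.
The same test decides containment: I ⊆ J iff every generator of I reduces to 0 modulo a Gröbner basis of J.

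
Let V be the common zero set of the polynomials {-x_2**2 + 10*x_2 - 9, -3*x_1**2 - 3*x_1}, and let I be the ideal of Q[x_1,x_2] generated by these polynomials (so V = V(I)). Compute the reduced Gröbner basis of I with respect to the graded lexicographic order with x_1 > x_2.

G = {x_1**2 + x_1, x_2**2 - 10*x_2 + 9}

The reduced Gröbner basis is the canonical form of the ideal for this ordering.

f_1 = -x_2**2 + 10*x_2 - 9, LT = x_2**2.
f_2 = -3*x_1**2 - 3*x_1, LT = x_1**2.

The S-polynomials (S(f_1,f_2)) all reduce to 0 modulo the current basis, so we have a Gröbner basis.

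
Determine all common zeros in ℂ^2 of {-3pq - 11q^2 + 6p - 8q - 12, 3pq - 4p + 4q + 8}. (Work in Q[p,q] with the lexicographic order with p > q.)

Compute a lex Gröbner basis by Buchberger's algorithm.
f_1 = -3pq + 6p - 11q^2 - 8q - 12, LT = pq.
f_2 = 3pq - 4p + 4q + 8, LT = pq.

S(f_1,f_2): lcm = pq. S = -2/3p + 11/3q^2 + 4/3q + 4/3.
  leading term p: no divisor's leading term divides it; move -2/3p to the remainder.
  leading term q^2: no divisor's leading term divides it; move 11/3q^2 to the remainder.
  leading term q: no divisor's leading term divides it; move 4/3q to the remainder.
  leading term 1: no divisor's leading term divides it; move 4/3 to the remainder.
  remainder -2/3p + 11/3q^2 + 4/3q + 4/3 ≠ 0; add h_3 = -2/3p + 11/3q^2 + 4/3q + 4/3 to the basis.

S(f_1,h_3): lcm = pq. S = -2p + 11/2q^3 + 17/3q^2 + 14/3q + 4.
  leading term p: subtract (3)·h_3 from -2p + 11/2q^3 + 17/3q^2 + 14/3q + 4 → 11/2q^3 - 16/3q^2 + 2/3q
  leading term q^3: no divisor's leading term divides it; move 11/2q^3 to the remainder.
  leading term q^2: no divisor's leading term divides it; move -16/3q^2 to the remainder.
  leading term q: no divisor's leading term divides it; move 2/3q to the remainder.
  remainder 11/2q^3 - 16/3q^2 + 2/3q ≠ 0; add h_4 = 11/2q^3 - 16/3q^2 + 2/3q to the basis.

S(f_2,h_3): lcm = pq. S = -4/3p + 11/2q^3 + 2q^2 + 10/3q + 8/3.
  leading term p: subtract (2)·h_3 from -4/3p + 11/2q^3 + 2q^2 + 10/3q + 8/3 → 11/2q^3 - 16/3q^2 + 2/3q
  leading term q^3: subtract (1)·h_4 from 11/2q^3 - 16/3q^2 + 2/3q → 0
  remainder 0.

S(f_1,h_4): lcm = pq^3. S = -34/33pq^2 - 4/33pq + 11/3q^4 + 8/3q^3 + 4q^2.
  leading term pq^2: subtract (34/99q)·f_1 from -34/33pq^2 - 4/33pq + 11/3q^4 + 8/3q^3 + 4q^2 → -24/11pq + 11/3q^4 + 58/9q^3 + 668/99q^2 + 136/33q
  leading term pq: subtract (8/11)·f_1 from -24/11pq + 11/3q^4 + 58/9q^3 + 668/99q^2 + 136/33q → -48/11p + 11/3q^4 + 58/9q^3 + 1460/99q^2 + 328/33q + 96/11
  leading term p: subtract (72/11)·h_3 from -48/11p + 11/3q^4 + 58/9q^3 + 1460/99q^2 + 328/33q + 96/11 → 11/3q^4 + 58/9q^3 - 916/99q^2 + 40/33q
  leading term q^4: subtract (2/3q)·h_4 from 11/3q^4 + 58/9q^3 - 916/99q^2 + 40/33q → 10q^3 - 320/33q^2 + 40/33q
  leading term q^3: subtract (20/11)·h_4 from 10q^3 - 320/33q^2 + 40/33q → 0
  remainder 0.

S(f_2,h_4): lcm = pq^3. S = -4/11pq^2 - 4/33pq + 4/3q^3 + 8/3q^2.
  leading term pq^2: subtract (4/33q)·f_1 from -4/11pq^2 - 4/33pq + 4/3q^3 + 8/3q^2 → -28/33pq + 8/3q^3 + 40/11q^2 + 16/11q
  leading term pq: subtract (28/99)·f_1 from -28/33pq + 8/3q^3 + 40/11q^2 + 16/11q → -56/33p + 8/3q^3 + 668/99q^2 + 368/99q + 112/33
  leading term p: subtract (28/11)·h_3 from -56/33p + 8/3q^3 + 668/99q^2 + 368/99q + 112/33 → 8/3q^3 - 256/99q^2 + 32/99q
  leading term q^3: subtract (16/33)·h_4 from 8/3q^3 - 256/99q^2 + 32/99q → 0
  remainder 0.

S(h_3,h_4): leading monomials are coprime, so the S-polynomial reduces to 0 (Buchberger's first criterion).
Every S-polynomial of the final basis reduces to 0, so we have a Gröbner basis.
Inter-reduce: drop elements whose leading term is divisible by another's, tail-reduce, and make monic.
Reduced Gröbner basis: {p - 11/2q^2 - 2q - 2, q^3 - 32/33q^2 + 4/33q}.

A lex Gröbner basis eliminates variables successively. Here q^3 - 32/33q^2 + 4/33q depends only on q, with roots {0, 16/33 - 2*sqrt(31)/33, 2*sqrt(31)/33 + 16/33}; lifting each root through the earlier basis elements recovers the full solutions.
  q = 0: the earlier basis element becomes p - 2 = 0, giving p = 2 — point (2, 0).
  q = 16/33 - 2*sqrt(31)/33: the earlier basis element becomes p - 44/9 + 4*sqrt(31)/9 = 0, giving p = 44/9 - 4*sqrt(31)/9 — point (44/9 - 4*sqrt(31)/9, 16/33 - 2*sqrt(31)/33).
  q = 2*sqrt(31)/33 + 16/33: the earlier basis element becomes p - 44/9 - 4*sqrt(31)/9 = 0, giving p = 4*sqrt(31)/9 + 44/9 — point (4*sqrt(31)/9 + 44/9, 2*sqrt(31)/33 + 16/33).
Check: every point annihilates each of the original generators.
A lex Gröbner basis triangularizes the system, enabling back-substitution.

{(2, 0), (44/9 - 4*sqrt(31)/9, 16/33 - 2*sqrt(31)/33), (4*sqrt(31)/9 + 44/9, 2*sqrt(31)/33 + 16/33)}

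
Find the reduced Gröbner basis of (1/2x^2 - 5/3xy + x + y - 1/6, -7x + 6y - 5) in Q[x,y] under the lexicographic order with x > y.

G = {x - 6/7y + 5/7, y^2 - 179/78y + 23/39}

f_1 = 1/2x^2 - 5/3xy + x + y - 1/6, LT = x^2.
f_2 = -7x + 6y - 5, LT = x.

S(f_1,f_2): lcm = x^2. S = -52/21xy + 9/7x + 2y - 1/3.
  leading term xy: subtract (52/147y)·f_2 from -52/21xy + 9/7x + 2y - 1/3 → 9/7x - 104/49y^2 + 554/147y - 1/3
  leading term x: subtract (-9/49)·f_2 from 9/7x - 104/49y^2 + 554/147y - 1/3 → -104/49y^2 + 716/147y - 184/147
  leading term y^2: no divisor's leading term divides it; move -104/49y^2 to the remainder.
  leading term y: no divisor's leading term divides it; move 716/147y to the remainder.
  leading term 1: no divisor's leading term divides it; move -184/147 to the remainder.
  remainder -104/49y^2 + 716/147y - 184/147 ≠ 0; add g_3 = -104/49y^2 + 716/147y - 184/147 to the basis.

The other S-polynomials (S(f_1,g_3), S(f_2,g_3)) all reduce to 0 modulo the current basis, so we have a Gröbner basis.
Inter-reduce: drop elements whose leading term is divisible by another's, tail-reduce, and make monic.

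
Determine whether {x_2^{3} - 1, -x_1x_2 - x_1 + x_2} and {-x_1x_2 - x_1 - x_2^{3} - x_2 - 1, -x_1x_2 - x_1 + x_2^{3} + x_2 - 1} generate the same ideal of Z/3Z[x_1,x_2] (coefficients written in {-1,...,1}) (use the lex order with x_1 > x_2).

No, the ideals differ.

Two ideals are equal iff their reduced Gröbner bases coincide (the reduced basis is unique for a fixed ordering).
Buchberger on the first generating set:
f_1 = x_2^{3} - 1, LT = x_2^{3}.
f_2 = -x_1x_2 - x_1 + x_2, LT = x_1x_2.

S(f_1,f_2): lcm = x_1x_2^{3}. S = -x_1x_2^{2} - x_1 + x_2^{3}.
  reduce S modulo (f_1, f_2):
  remainder x_1 - x_2^{2} + x_2 + 1 ≠ 0; add g_3 = x_1 - x_2^{2} + x_2 + 1 to the basis.

The other S-polynomials (S(f_1,g_3), S(f_2,g_3)) all reduce to 0 modulo the current basis, so we have a Gröbner basis.
Inter-reduce: drop elements whose leading term is divisible by another's, tail-reduce, and make monic.
Reduced Gröbner basis: {x_1 - x_2^{2} + x_2 + 1, x_2^{3} - 1}.

Buchberger on the second generating set:
h_1 = -x_1x_2 - x_1 - x_2^{3} - x_2 - 1, LT = x_1x_2.
h_2 = -x_1x_2 - x_1 + x_2^{3} + x_2 - 1, LT = x_1x_2.

S(h_1,h_2): lcm = x_1x_2. S = -x_2^{3} - x_2.
  reduce S modulo (h_1, h_2):
  remainder -x_2^{3} - x_2 ≠ 0; add k_3 = -x_2^{3} - x_2 to the basis.

S(h_1,k_3): lcm = x_1x_2^{3}. S = x_1x_2^{2} - x_1x_2 + x_2^{5} + x_2^{3} + x_2^{2}.
  reduce S modulo (h_1, h_2, k_3):
  remainder -x_1 + x_2^{2} - x_2 - 1 ≠ 0; add k_4 = -x_1 + x_2^{2} - x_2 - 1 to the basis.

The other S-polynomials (S(h_2,k_3), S(h_1,k_4), S(h_2,k_4), S(k_3,k_4)) all reduce to 0 modulo the current basis, so we have a Gröbner basis.
Inter-reduce: drop elements whose leading term is divisible by another's, tail-reduce, and make monic.
Reduced Gröbner basis: {x_1 - x_2^{2} + x_2 + 1, x_2^{3} + x_2}.

The bases are distinct; the ideals are different.
The same test decides containment: I ⊆ J iff every generator of I reduces to 0 modulo a Gröbner basis of J.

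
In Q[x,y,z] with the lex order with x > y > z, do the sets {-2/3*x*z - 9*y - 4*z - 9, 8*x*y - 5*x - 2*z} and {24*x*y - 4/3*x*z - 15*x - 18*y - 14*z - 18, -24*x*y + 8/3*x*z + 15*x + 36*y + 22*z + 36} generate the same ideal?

Equality of ideals is decidable: compute both reduced Gröbner bases (unique for the ordering) and check whether they agree.
Buchberger on the first generating set:
f_1 = -2/3*x*z - 9*y - 4*z - 9, LT = x*z.
f_2 = 8*x*y - 5*x - 2*z, LT = x*y.

S(f_1,f_2): lcm = x*y*z. S = 5/8*x*z + 27/2*y**2 + 6*y*z + 27/2*y + 1/4*z**2.
  leading term x*z: subtract (-15/16)·f_1 from 5/8*x*z + 27/2*y**2 + 6*y*z + 27/2*y + 1/4*z**2 → 27/2*y**2 + 6*y*z + 81/16*y + 1/4*z**2 - 15/4*z - 135/16
  leading term y**2: no divisor's leading term divides it; move 27/2*y**2 to the remainder.
  leading term y*z: no divisor's leading term divides it; move 6*y*z to the remainder.
  leading term y: no divisor's leading term divides it; move 81/16*y to the remainder.
  leading term z**2: no divisor's leading term divides it; move 1/4*z**2 to the remainder.
  leading term z: no divisor's leading term divides it; move -15/4*z to the remainder.
  leading term 1: no divisor's leading term divides it; move -135/16 to the remainder.
  remainder 27/2*y**2 + 6*y*z + 81/16*y + 1/4*z**2 - 15/4*z - 135/16 ≠ 0; add g_3 = 27/2*y**2 + 6*y*z + 81/16*y + 1/4*z**2 - 15/4*z - 135/16 to the basis.

The other S-polynomials (S(f_1,g_3), S(f_2,g_3)) all reduce to 0 modulo the current basis, so we have a Gröbner basis.
Inter-reduce: drop elements whose leading term is divisible by another's, tail-reduce, and make monic.
Reduced Gröbner basis: {x*y - 5/8*x - 1/4*z, x*z + 27/2*y + 6*z + 27/2, y**2 + 4/9*y*z + 3/8*y + 1/54*z**2 - 5/18*z - 5/8}.

Buchberger on the second generating set:
h_1 = 24*x*y - 4/3*x*z - 15*x - 18*y - 14*z - 18, LT = x*y.
h_2 = -24*x*y + 8/3*x*z + 15*x + 36*y + 22*z + 36, LT = x*y.

S(h_1,h_2): lcm = x*y. S = 1/18*x*z + 3/4*y + 1/3*z + 3/4.
  leading term x*z: no divisor's leading term divides it; move 1/18*x*z to the remainder.
  leading term y: no divisor's leading term divides it; move 3/4*y to the remainder.
  leading term z: no divisor's leading term divides it; move 1/3*z to the remainder.
  leading term 1: no divisor's leading term divides it; move 3/4 to the remainder.
  remainder 1/18*x*z + 3/4*y + 1/3*z + 3/4 ≠ 0; add k_3 = 1/18*x*z + 3/4*y + 1/3*z + 3/4 to the basis.

S(h_1,k_3): lcm = x*y*z. S = -1/18*x*z**2 - 5/8*x*z - 27/2*y**2 - 27/4*y*z - 27/2*y - 7/12*z**2 - 3/4*z.
  leading term x*z**2: subtract (-z)·k_3 from -1/18*x*z**2 - 5/8*x*z - 27/2*y**2 - 27/4*y*z - 27/2*y - 7/12*z**2 - 3/4*z → -5/8*x*z - 27/2*y**2 - 6*y*z - 27/2*y - 1/4*z**2
  leading term x*z: subtract (-45/4)·k_3 from -5/8*x*z - 27/2*y**2 - 6*y*z - 27/2*y - 1/4*z**2 → -27/2*y**2 - 6*y*z - 81/16*y - 1/4*z**2 + 15/4*z + 135/16
  leading term y**2: no divisor's leading term divides it; move -27/2*y**2 to the remainder.
  leading term y*z: no divisor's leading term divides it; move -6*y*z to the remainder.
  leading term y: no divisor's leading term divides it; move -81/16*y to the remainder.
  leading term z**2: no divisor's leading term divides it; move -1/4*z**2 to the remainder.
  leading term z: no divisor's leading term divides it; move 15/4*z to the remainder.
  leading term 1: no divisor's leading term divides it; move 135/16 to the remainder.
  remainder -27/2*y**2 - 6*y*z - 81/16*y - 1/4*z**2 + 15/4*z + 135/16 ≠ 0; add k_4 = -27/2*y**2 - 6*y*z - 81/16*y - 1/4*z**2 + 15/4*z + 135/16 to the basis.

The other S-polynomials (S(h_2,k_3), S(h_1,k_4), S(h_2,k_4), S(k_3,k_4)) all reduce to 0 modulo the current basis, so we have a Gröbner basis.
Inter-reduce: drop elements whose leading term is divisible by another's, tail-reduce, and make monic.
Reduced Gröbner basis: {x*y - 5/8*x - 1/4*z, x*z + 27/2*y + 6*z + 27/2, y**2 + 4/9*y*z + 3/8*y + 1/54*z**2 - 5/18*z - 5/8}.

Same reduced basis, so the two generating sets span the same ideal.

Yes, the ideals are equal.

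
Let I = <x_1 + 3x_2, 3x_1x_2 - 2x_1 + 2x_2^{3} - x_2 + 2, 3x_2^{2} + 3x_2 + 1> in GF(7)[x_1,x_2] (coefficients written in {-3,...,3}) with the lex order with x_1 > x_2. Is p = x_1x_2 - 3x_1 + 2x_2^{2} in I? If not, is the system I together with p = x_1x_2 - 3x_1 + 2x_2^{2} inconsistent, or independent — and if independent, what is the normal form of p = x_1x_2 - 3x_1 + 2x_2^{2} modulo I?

Adjoining x_1x_2 - 3x_1 + 2x_2^{2} makes the ideal the whole ring: the system is inconsistent.

First compute the reduced Gröbner basis of I by Buchberger's algorithm.
f_1 = x_1 + 3x_2, LT = x_1.
f_2 = 3x_1x_2 - 2x_1 + 2x_2^{3} - x_2 + 2, LT = x_1x_2.
f_3 = 3x_2^{2} + 3x_2 + 1, LT = x_2^{2}.

S(f_1,f_2): lcm = x_1x_2. S = 3x_1 - 3x_2^{3} + 3x_2^{2} - 2x_2 - 3.
  reduce S modulo (f_1, f_2, f_3):
  remainder -2x_2 + 2 ≠ 0; add h_4 = -2x_2 + 2 to the basis.

The other S-polynomials (S(f_1,f_3), S(f_2,f_3), S(f_1,h_4), S(f_2,h_4), S(f_3,h_4)) all reduce to 0 modulo the current basis, so we have a Gröbner basis.
Inter-reduce: drop elements whose leading term is divisible by another's, tail-reduce, and make monic.
Reduced Gröbner basis: {x_1 + 3, x_2 - 1}.
Label its elements g_1 = x_1 + 3, g_2 = x_2 - 1.

Reduce p = x_1x_2 - 3x_1 + 2x_2^{2} modulo G:
  leading term x_1x_2: subtract (x_2)·g_1 from x_1x_2 - 3x_1 + 2x_2^{2} → -3x_1 + 2x_2^{2} - 3x_2
  leading term x_1: subtract (-3)·g_1 from -3x_1 + 2x_2^{2} - 3x_2 → 2x_2^{2} - 3x_2 + 2
  leading term x_2^{2}: subtract (2x_2)·g_2 from 2x_2^{2} - 3x_2 + 2 → -x_2 + 2
  leading term x_2: subtract (-1)·g_2 from -x_2 + 2 → 1
  leading term 1: no divisor's leading term divides it; move 1 to the remainder.
  normal form = 1.
The normal form is nonzero, so p ∉ I. Since p minus its normal form lies in I, I + (p) = I + (r) where r = 1; decide whether this ideal is the whole ring.
Here r = 1 is a nonzero constant, hence a unit: 1 ∈ I + (p), the Gröbner basis of I + (p) is {1}, and the enlarged system has no common solution — adjoining p is inconsistent.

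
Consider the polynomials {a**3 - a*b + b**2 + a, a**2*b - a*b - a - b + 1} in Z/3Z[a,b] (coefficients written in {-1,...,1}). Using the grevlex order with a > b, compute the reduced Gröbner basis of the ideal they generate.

G = {b**4 - b**3 - a**2 - a*b - b**2 - a, a**3 - a*b + b**2 + a, a**2*b - a*b - a - b + 1, a*b**2 - b**3 - a**2 - b + 1}

The reduced Gröbner basis is the canonical form of the ideal for this ordering.

f_1 = a**3 - a*b + b**2 + a, LT = a**3.
f_2 = a**2*b - a*b - a - b + 1, LT = a**2*b.

S(f_1,f_2): lcm = a**3*b. S = a**2*b - a*b**2 + b**3 + a**2 - a*b - a.
  reduce S modulo (f_1, f_2):
  remainder -a*b**2 + b**3 + a**2 + b - 1 ≠ 0; add g_3 = -a*b**2 + b**3 + a**2 + b - 1 to the basis.

S(f_1,g_3): lcm = a**3*b**2. S = a**2*b**3 + a**4 - a*b**3 + b**4 + a**2*b + a*b**2 - a**2.
  reduce S modulo (f_1, f_2, g_3):
  remainder b**4 - b**3 - a**2 - a*b - b**2 - a ≠ 0; add g_4 = b**4 - b**3 - a**2 - a*b - b**2 - a to the basis.

The other S-polynomials (S(f_2,g_3), S(f_1,g_4), S(f_2,g_4), S(g_3,g_4)) all reduce to 0 modulo the current basis, so we have a Gröbner basis.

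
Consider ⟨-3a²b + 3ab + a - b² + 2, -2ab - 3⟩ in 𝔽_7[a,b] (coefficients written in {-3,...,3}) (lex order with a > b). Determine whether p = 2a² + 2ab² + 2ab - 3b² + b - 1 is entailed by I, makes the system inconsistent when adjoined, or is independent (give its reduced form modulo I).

First compute the reduced Gröbner basis of I by Buchberger's algorithm.
f_1 = -3a²b + 3ab + a - b² + 2, LT = a²b.
f_2 = -2ab - 3, LT = ab.

S(f_1,f_2): lcm = a²b. S = -ab - 3a - 2b² - 3.
  leading term ab: subtract (-3)·f_2 from -ab - 3a - 2b² - 3 → -3a - 2b² + 2
  leading term a: no divisor's leading term divides it; move -3a to the remainder.
  leading term b²: no divisor's leading term divides it; move -2b² to the remainder.
  leading term 1: no divisor's leading term divides it; move 2 to the remainder.
  remainder -3a - 2b² + 2 ≠ 0; add h_3 = -3a - 2b² + 2 to the basis.

S(f_2,h_3): lcm = ab. S = -3b³ + 3b - 2.
  leading term b³: no divisor's leading term divides it; move -3b³ to the remainder.
  leading term b: no divisor's leading term divides it; move 3b to the remainder.
  leading term 1: no divisor's leading term divides it; move -2 to the remainder.
  remainder -3b³ + 3b - 2 ≠ 0; add h_4 = -3b³ + 3b - 2 to the basis.

The other S-polynomials (S(f_1,h_3), S(f_1,h_4), S(f_2,h_4), S(h_3,h_4)) all reduce to 0 modulo the current basis, so we have a Gröbner basis.
Inter-reduce: drop elements whose leading term is divisible by another's, tail-reduce, and make monic.
Reduced Gröbner basis: {a + 3b² - 3, b³ - b + 3}.
Label its elements g_1 = a + 3b² - 3, g_2 = b³ - b + 3.

Reduce p = 2a² + 2ab² + 2ab - 3b² + b - 1 modulo G:
  leading term a²: subtract (2a)·g_1 from 2a² + 2ab² + 2ab - 3b² + b - 1 → 3ab² + 2ab - a - 3b² + b - 1
  leading term ab²: subtract (3b²)·g_1 from 3ab² + 2ab - a - 3b² + b - 1 → 2ab - a - 2b⁴ - b² + b - 1
  leading term ab: subtract (2b)·g_1 from 2ab - a - 2b⁴ - b² + b - 1 → -a - 2b⁴ + b³ - b² - 1
  leading term a: subtract (-1)·g_1 from -a - 2b⁴ + b³ - b² - 1 → -2b⁴ + b³ + 2b² + 3
  leading term b⁴: subtract (-2b)·g_2 from -2b⁴ + b³ + 2b² + 3 → b³ - b + 3
  leading term b³: subtract (1)·g_2 from b³ - b + 3 → 0
  normal form = 0.
Since the normal form is 0, p ∈ I.

2a² + 2ab² + 2ab - 3b² + b - 1 lies in I (it reduces to 0).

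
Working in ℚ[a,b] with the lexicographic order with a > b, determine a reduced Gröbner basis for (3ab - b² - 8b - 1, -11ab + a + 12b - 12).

The reduced Gröbner basis is the canonical form of the ideal for this ordering.

f_1 = 3ab - b² - 8b - 1, LT = ab.
f_2 = -11ab + a + 12b - 12, LT = ab.

S(f_1,f_2): lcm = ab. S = 1/11a - ⅓b² - 52/33b - 47/33.
  reduce S modulo (f_1, f_2):
  remainder 1/11a - ⅓b² - 52/33b - 47/33 ≠ 0; add g_3 = 1/11a - ⅓b² - 52/33b - 47/33 to the basis.

S(f_1,g_3): lcm = ab. S = 11/3b³ + 17b² + 13b - ⅓.
  reduce S modulo (f_1, f_2, g_3):
  remainder 11/3b³ + 17b² + 13b - ⅓ ≠ 0; add g_4 = 11/3b³ + 17b² + 13b - ⅓ to the basis.

The other S-polynomials (S(f_2,g_3), S(f_1,g_4), S(f_2,g_4), S(g_3,g_4)) all reduce to 0 modulo the current basis, so we have a Gröbner basis.
Inter-reduce: drop elements whose leading term is divisible by another's, tail-reduce, and make monic.

G = {a - 11/3b² - 52/3b - 47/3, b³ + 51/11b² + 39/11b - 1/11}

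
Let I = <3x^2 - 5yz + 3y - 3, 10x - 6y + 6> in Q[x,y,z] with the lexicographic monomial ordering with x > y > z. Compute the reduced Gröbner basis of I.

G = {x - 3/5y + 3/5, y^2 - 125/27yz + 7/9y - 16/9}

f_1 = 3x^2 - 5yz + 3y - 3, LT = x^2.
f_2 = 10x - 6y + 6, LT = x.

S(f_1,f_2): lcm = x^2. S = 3/5xy - 3/5x - 5/3yz + y - 1.
  leading term xy: subtract (3/50y)·f_2 from 3/5xy - 3/5x - 5/3yz + y - 1 → -3/5x + 9/25y^2 - 5/3yz + 16/25y - 1
  leading term x: subtract (-3/50)·f_2 from -3/5x + 9/25y^2 - 5/3yz + 16/25y - 1 → 9/25y^2 - 5/3yz + 7/25y - 16/25
  leading term y^2: no divisor's leading term divides it; move 9/25y^2 to the remainder.
  leading term yz: no divisor's leading term divides it; move -5/3yz to the remainder.
  leading term y: no divisor's leading term divides it; move 7/25y to the remainder.
  leading term 1: no divisor's leading term divides it; move -16/25 to the remainder.
  remainder 9/25y^2 - 5/3yz + 7/25y - 16/25 ≠ 0; add g_3 = 9/25y^2 - 5/3yz + 7/25y - 16/25 to the basis.

The other S-polynomials (S(f_1,g_3), S(f_2,g_3)) all reduce to 0 modulo the current basis, so we have a Gröbner basis.
Inter-reduce: drop elements whose leading term is divisible by another's, tail-reduce, and make monic.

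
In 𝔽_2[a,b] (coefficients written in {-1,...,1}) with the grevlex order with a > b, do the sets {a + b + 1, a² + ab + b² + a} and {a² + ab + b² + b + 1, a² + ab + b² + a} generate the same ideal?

Yes, the ideals are equal.

Since reduced Gröbner bases are canonical representatives of ideals under a given ordering, it suffices to compute and compare them.
Buchberger on the first generating set:
f_1 = a + b + 1, LT = a.
f_2 = a² + ab + b² + a, LT = a².

S(f_1,f_2): lcm = a². S = b².
  leading term b²: no divisor's leading term divides it; move b² to the remainder.
  remainder b² ≠ 0; add g_3 = b² to the basis.

The other S-polynomials (S(f_1,g_3), S(f_2,g_3)) all reduce to 0 modulo the current basis, so we have a Gröbner basis.
Inter-reduce: drop elements whose leading term is divisible by another's, tail-reduce, and make monic.
Reduced Gröbner basis: {b², a + b + 1}.

Buchberger on the second generating set:
h_1 = a² + ab + b² + b + 1, LT = a².
h_2 = a² + ab + b² + a, LT = a².

S(h_1,h_2): lcm = a². S = a + b + 1.
  leading term a: no divisor's leading term divides it; move a to the remainder.
  leading term b: no divisor's leading term divides it; move b to the remainder.
  leading term 1: no divisor's leading term divides it; move 1 to the remainder.
  remainder a + b + 1 ≠ 0; add k_3 = a + b + 1 to the basis.

S(h_1,k_3): lcm = a². S = b² + a + b + 1.
  leading term b²: no divisor's leading term divides it; move b² to the remainder.
  leading term a: subtract (1)·k_3 from a + b + 1 → 0
  remainder b² ≠ 0; add k_4 = b² to the basis.

The other S-polynomials (S(h_2,k_3), S(h_1,k_4), S(h_2,k_4), S(k_3,k_4)) all reduce to 0 modulo the current basis, so we have a Gröbner basis.
Inter-reduce: drop elements whose leading term is divisible by another's, tail-reduce, and make monic.
Reduced Gröbner basis: {b², a + b + 1}.

These coincide, so the ideals are equal.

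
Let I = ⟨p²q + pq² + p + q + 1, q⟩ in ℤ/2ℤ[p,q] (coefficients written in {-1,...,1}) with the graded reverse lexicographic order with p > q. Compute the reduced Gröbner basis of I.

G = {p + 1, q}

f_1 = p²q + pq² + p + q + 1, LT = p²q.
f_2 = q, LT = q.

S(f_1,f_2): lcm = p²q. S = pq² + p + q + 1.
  reduce S modulo (f_1, f_2):
  remainder p + 1 ≠ 0; add g_3 = p + 1 to the basis.

The other S-polynomials (S(f_1,g_3), S(f_2,g_3)) all reduce to 0 modulo the current basis, so we have a Gröbner basis.
Inter-reduce: drop elements whose leading term is divisible by another's, tail-reduce, and make monic.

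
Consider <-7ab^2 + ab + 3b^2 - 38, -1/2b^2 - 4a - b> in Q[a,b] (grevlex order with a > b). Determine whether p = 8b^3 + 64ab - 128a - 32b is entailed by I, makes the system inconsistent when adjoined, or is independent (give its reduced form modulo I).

8b^3 + 64ab - 128a - 32b lies in I (it reduces to 0).

First compute the reduced Gröbner basis of I by Buchberger's algorithm.
f_1 = -7ab^2 + ab + 3b^2 - 38, LT = ab^2.
f_2 = -1/2b^2 - 4a - b, LT = b^2.

S(f_1,f_2): lcm = ab^2. S = -8a^2 - 15/7ab - 3/7b^2 + 38/7.
  reduce S modulo (f_1, f_2):
  remainder -8a^2 - 15/7ab + 24/7a + 6/7b + 38/7 ≠ 0; add h_3 = -8a^2 - 15/7ab + 24/7a + 6/7b + 38/7 to the basis.

The other S-polynomials (S(f_1,h_3), S(f_2,h_3)) all reduce to 0 modulo the current basis, so we have a Gröbner basis.
Inter-reduce: drop elements whose leading term is divisible by another's, tail-reduce, and make monic.
Reduced Gröbner basis: {a^2 + 15/56ab - 3/7a - 3/28b - 19/28, b^2 + 8a + 2b}.
Label its elements g_1 = a^2 + 15/56ab - 3/7a - 3/28b - 19/28, g_2 = b^2 + 8a + 2b.

Reduce p = 8b^3 + 64ab - 128a - 32b modulo G:
  leading term b^3: subtract (8b)·g_2 from 8b^3 + 64ab - 128a - 32b → -16b^2 - 128a - 32b
  leading term b^2: subtract (-16)·g_2 from -16b^2 - 128a - 32b → 0
  normal form = 0.
Since the normal form is 0, p ∈ I.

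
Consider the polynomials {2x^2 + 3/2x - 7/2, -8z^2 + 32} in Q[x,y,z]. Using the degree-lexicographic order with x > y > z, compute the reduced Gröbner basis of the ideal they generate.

G = {x^2 + 3/4x - 7/4, z^2 - 4}

This is the nonlinear analogue of row-reducing a linear system.

f_1 = 2x^2 + 3/2x - 7/2, LT = x^2.
f_2 = -8z^2 + 32, LT = z^2.

S(f_1,f_2): leading monomials are coprime, so the S-polynomial reduces to 0 (Buchberger's first criterion).
Every S-polynomial of the final basis reduces to 0, so we have a Gröbner basis.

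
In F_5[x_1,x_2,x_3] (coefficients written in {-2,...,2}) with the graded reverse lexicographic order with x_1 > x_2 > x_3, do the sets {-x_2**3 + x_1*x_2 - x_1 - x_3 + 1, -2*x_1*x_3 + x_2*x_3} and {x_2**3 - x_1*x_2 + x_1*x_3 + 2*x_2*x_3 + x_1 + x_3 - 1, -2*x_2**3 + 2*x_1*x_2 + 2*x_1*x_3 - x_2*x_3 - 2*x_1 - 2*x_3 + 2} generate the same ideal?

Yes, the ideals are equal.

Two ideals are equal iff their reduced Gröbner bases coincide (the reduced basis is unique for a fixed ordering).
Buchberger on the first generating set:
f_1 = -x_2**3 + x_1*x_2 - x_1 - x_3 + 1, LT = x_2**3.
f_2 = -2*x_1*x_3 + x_2*x_3, LT = x_1*x_3.

S(f_1,f_2): leading monomials are coprime, so the S-polynomial reduces to 0 (Buchberger's first criterion).
Every S-polynomial of the final basis reduces to 0, so we have a Gröbner basis.
Inter-reduce: drop elements whose leading term is divisible by another's, tail-reduce, and make monic.
Reduced Gröbner basis: {x_2**3 - x_1*x_2 + x_1 + x_3 - 1, x_1*x_3 + 2*x_2*x_3}.

Buchberger on the second generating set:
h_1 = x_2**3 - x_1*x_2 + x_1*x_3 + 2*x_2*x_3 + x_1 + x_3 - 1, LT = x_2**3.
h_2 = -2*x_2**3 + 2*x_1*x_2 + 2*x_1*x_3 - x_2*x_3 - 2*x_1 - 2*x_3 + 2, LT = x_2**3.

S(h_1,h_2): lcm = x_2**3. S = 2*x_1*x_3 - x_2*x_3.
  leading term x_1*x_3: no divisor's leading term divides it; move 2*x_1*x_3 to the remainder.
  leading term x_2*x_3: no divisor's leading term divides it; move -x_2*x_3 to the remainder.
  remainder 2*x_1*x_3 - x_2*x_3 ≠ 0; add k_3 = 2*x_1*x_3 - x_2*x_3 to the basis.

S(h_1,k_3): leading monomials are coprime, so the S-polynomial reduces to 0 (Buchberger's first criterion).
S(h_2,k_3): leading monomials are coprime, so the S-polynomial reduces to 0 (Buchberger's first criterion).
Every S-polynomial of the final basis reduces to 0, so we have a Gröbner basis.
Inter-reduce: drop elements whose leading term is divisible by another's, tail-reduce, and make monic.
Reduced Gröbner basis: {x_2**3 - x_1*x_2 + x_1 + x_3 - 1, x_1*x_3 + 2*x_2*x_3}.

The two bases agree; hence the ideals are identical.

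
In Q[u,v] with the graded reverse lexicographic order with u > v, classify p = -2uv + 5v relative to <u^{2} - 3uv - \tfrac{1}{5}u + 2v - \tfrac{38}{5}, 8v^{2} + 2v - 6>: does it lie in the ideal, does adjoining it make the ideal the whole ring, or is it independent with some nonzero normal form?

Adjoining -2uv + 5v makes the ideal the whole ring: the system is inconsistent.

First compute the reduced Gröbner basis of I by Buchberger's algorithm.
f_1 = u^{2} - 3uv - \tfrac{1}{5}u + 2v - \tfrac{38}{5}, LT = u^{2}.
f_2 = 8v^{2} + 2v - 6, LT = v^{2}.

The S-polynomials (S(f_1,f_2)) all reduce to 0 modulo the current basis, so we have a Gröbner basis.
Inter-reduce: drop elements whose leading term is divisible by another's, tail-reduce, and make monic.
Reduced Gröbner basis: {u^{2} - 3uv - \tfrac{1}{5}u + 2v - \tfrac{38}{5}, v^{2} + \tfrac{1}{4}v - \tfrac{3}{4}}.
Label its elements g_1 = u^{2} - 3uv - \tfrac{1}{5}u + 2v - \tfrac{38}{5}, g_2 = v^{2} + \tfrac{1}{4}v - \tfrac{3}{4}.

Reduce p = -2uv + 5v modulo G:
  leading term uv: no divisor's leading term divides it; move -2uv to the remainder.
  leading term v: no divisor's leading term divides it; move 5v to the remainder.
  normal form = -2uv + 5v.
The normal form is nonzero, so p ∉ I. Since p minus its normal form lies in I, I + (p) = I + (r) where r = -2uv + 5v; decide whether this ideal is the whole ring.
Run Buchberger on G together with r (pairs among the g_i already reduce to 0 since G is a Gröbner basis):
g_1 = u^{2} - 3uv - \tfrac{1}{5}u + 2v - \tfrac{38}{5}, LT = u^{2}.
g_2 = v^{2} + \tfrac{1}{4}v - \tfrac{3}{4}, LT = v^{2}.
r = -2uv + 5v, LT = uv.

S(g_1,r): lcm = u^{2}v. S = -3uv^{2} + \tfrac{23}{10}uv + 2v^{2} - \tfrac{38}{5}v.
  reduce S modulo (g_1, g_2, r):
  remainder -\tfrac{9}{4}u - \tfrac{19}{40}v + \tfrac{3}{2} ≠ 0; add m_4 = -\tfrac{9}{4}u - \tfrac{19}{40}v + \tfrac{3}{2} to the basis.

S(g_2,r): lcm = uv^{2}. S = \tfrac{1}{4}uv + \tfrac{5}{2}v^{2} - \tfrac{3}{4}u.
  reduce S modulo (g_1, g_2, r, m_4):
  remainder \tfrac{19}{120}v + \tfrac{11}{8} ≠ 0; add m_5 = \tfrac{19}{120}v + \tfrac{11}{8} to the basis.

S(g_1,m_4): lcm = u^{2}. S = -\tfrac{289}{90}uv + \tfrac{7}{15}u + 2v - \tfrac{38}{5}.
  reduce S modulo (g_1, g_2, r, m_4, m_5):
  remainder \tfrac{17447}{380} ≠ 0; add m_6 = \tfrac{17447}{380} to the basis.

The other S-polynomials (S(g_1,g_2), S(g_2,m_4), S(r,m_4), S(g_1,m_5), S(g_2,m_5), S(r,m_5), S(m_4,m_5), S(g_1,m_6), S(g_2,m_6), S(r,m_6), S(m_4,m_6), S(m_5,m_6)) all reduce to 0 modulo the current basis, so we have a Gröbner basis.
Inter-reduce: drop elements whose leading term is divisible by another's, tail-reduce, and make monic.
Reduced Gröbner basis: {1}.
The reduced Gröbner basis of I + (p) is {1}: the ideal is the whole ring, so the enlarged system has no common solution — adjoining p is inconsistent.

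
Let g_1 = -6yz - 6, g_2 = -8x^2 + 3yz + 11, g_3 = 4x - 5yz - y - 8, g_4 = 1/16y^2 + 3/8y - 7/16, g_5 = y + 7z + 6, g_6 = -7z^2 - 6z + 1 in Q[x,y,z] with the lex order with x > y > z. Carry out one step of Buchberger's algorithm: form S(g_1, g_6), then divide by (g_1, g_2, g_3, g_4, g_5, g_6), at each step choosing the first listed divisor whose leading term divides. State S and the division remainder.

S(g_1, g_6) = -6/7yz + 1/7y + z; remainder on division = 0.

lcm(LM(g_1), LM(g_6)) = yz^2.
S = (lcm/LT(g_1))·g_1 − (lcm/LT(g_6))·g_6 = -6/7yz + 1/7y + z.
Reduce S modulo (g_1, g_2, g_3, g_4, g_5, g_6) in that order:
  leading term yz: subtract (1/7)·g_1 from -6/7yz + 1/7y + z → 1/7y + z + 6/7
  leading term y: subtract (1/7)·g_5 from 1/7y + z + 6/7 → 0
The remainder is 0, so this S-polynomial contributes no new basis element.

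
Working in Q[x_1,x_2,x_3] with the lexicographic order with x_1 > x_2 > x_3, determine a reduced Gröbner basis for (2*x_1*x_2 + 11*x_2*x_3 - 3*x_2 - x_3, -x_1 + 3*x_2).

G = {x_1 - 3*x_2, x_2**2 + 11/6*x_2*x_3 - 1/2*x_2 - 1/6*x_3}

Buchberger's algorithm terminates because the ascending chain of leading-term ideals stabilizes.

f_1 = 2*x_1*x_2 + 11*x_2*x_3 - 3*x_2 - x_3, LT = x_1*x_2.
f_2 = -x_1 + 3*x_2, LT = x_1.

S(f_1,f_2): lcm = x_1*x_2. S = 3*x_2**2 + 11/2*x_2*x_3 - 3/2*x_2 - 1/2*x_3.
  leading term x_2**2: no divisor's leading term divides it; move 3*x_2**2 to the remainder.
  leading term x_2*x_3: no divisor's leading term divides it; move 11/2*x_2*x_3 to the remainder.
  leading term x_2: no divisor's leading term divides it; move -3/2*x_2 to the remainder.
  leading term x_3: no divisor's leading term divides it; move -1/2*x_3 to the remainder.
  remainder 3*x_2**2 + 11/2*x_2*x_3 - 3/2*x_2 - 1/2*x_3 ≠ 0; add g_3 = 3*x_2**2 + 11/2*x_2*x_3 - 3/2*x_2 - 1/2*x_3 to the basis.

The other S-polynomials (S(f_1,g_3), S(f_2,g_3)) all reduce to 0 modulo the current basis, so we have a Gröbner basis.
Inter-reduce: drop elements whose leading term is divisible by another's, tail-reduce, and make monic.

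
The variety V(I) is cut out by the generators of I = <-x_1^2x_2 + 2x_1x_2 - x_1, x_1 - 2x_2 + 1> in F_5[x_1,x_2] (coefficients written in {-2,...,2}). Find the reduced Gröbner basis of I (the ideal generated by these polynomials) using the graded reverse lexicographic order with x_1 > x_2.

f_1 = -x_1^2x_2 + 2x_1x_2 - x_1, LT = x_1^2x_2.
f_2 = x_1 - 2x_2 + 1, LT = x_1.

S(f_1,f_2): lcm = x_1^2x_2. S = 2x_1x_2^2 + 2x_1x_2 + x_1.
  leading term x_1x_2^2: subtract (2x_2^2)·f_2 from 2x_1x_2^2 + 2x_1x_2 + x_1 → -x_2^3 + 2x_1x_2 - 2x_2^2 + x_1
  leading term x_2^3: no divisor's leading term divides it; move -x_2^3 to the remainder.
  leading term x_1x_2: subtract (2x_2)·f_2 from 2x_1x_2 - 2x_2^2 + x_1 → 2x_2^2 + x_1 - 2x_2
  leading term x_2^2: no divisor's leading term divides it; move 2x_2^2 to the remainder.
  leading term x_1: subtract (1)·f_2 from x_1 - 2x_2 → -1
  leading term 1: no divisor's leading term divides it; move -1 to the remainder.
  remainder -x_2^3 + 2x_2^2 - 1 ≠ 0; add g_3 = -x_2^3 + 2x_2^2 - 1 to the basis.

S(f_1,g_3): lcm = x_1^2x_2^3. S = 2x_1^2x_2^2 - 2x_1x_2^3 + x_1x_2^2 - x_1^2.
  leading term x_1^2x_2^2: subtract (-2x_2)·f_1 from 2x_1^2x_2^2 - 2x_1x_2^3 + x_1x_2^2 - x_1^2 → -2x_1x_2^3 - x_1^2 - 2x_1x_2
  leading term x_1x_2^3: subtract (-2x_2^3)·f_2 from -2x_1x_2^3 - x_1^2 - 2x_1x_2 → x_2^4 + 2x_2^3 - x_1^2 - 2x_1x_2
  leading term x_2^4: subtract (-x_2)·g_3 from x_2^4 + 2x_2^3 - x_1^2 - 2x_1x_2 → -x_2^3 - x_1^2 - 2x_1x_2 - x_2
  leading term x_2^3: subtract (1)·g_3 from -x_2^3 - x_1^2 - 2x_1x_2 - x_2 → -x_1^2 - 2x_1x_2 - 2x_2^2 - x_2 + 1
  leading term x_1^2: subtract (-x_1)·f_2 from -x_1^2 - 2x_1x_2 - 2x_2^2 - x_2 + 1 → x_1x_2 - 2x_2^2 + x_1 - x_2 + 1
  leading term x_1x_2: subtract (x_2)·f_2 from x_1x_2 - 2x_2^2 + x_1 - x_2 + 1 → x_1 - 2x_2 + 1
  leading term x_1: subtract (1)·f_2 from x_1 - 2x_2 + 1 → 0
  remainder 0.

S(f_2,g_3): leading monomials are coprime, so the S-polynomial reduces to 0 (Buchberger's first criterion).
Every S-polynomial of the final basis reduces to 0, so we have a Gröbner basis.
Inter-reduce: drop elements whose leading term is divisible by another's, tail-reduce, and make monic.

G = {x_2^3 - 2x_2^2 + 1, x_1 - 2x_2 + 1}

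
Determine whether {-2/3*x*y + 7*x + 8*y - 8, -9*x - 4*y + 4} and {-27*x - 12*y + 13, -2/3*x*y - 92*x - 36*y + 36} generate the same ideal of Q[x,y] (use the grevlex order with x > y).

No, the ideals differ.

Since reduced Gröbner bases are canonical representatives of ideals under a given ordering, it suffices to compute and compare them.
Buchberger on the first generating set:
f_1 = -2/3*x*y + 7*x + 8*y - 8, LT = x*y.
f_2 = -9*x - 4*y + 4, LT = x.

S(f_1,f_2): lcm = x*y. S = -4/9*y**2 - 21/2*x - 104/9*y + 12.
  reduce S modulo (f_1, f_2):
  remainder -4/9*y**2 - 62/9*y + 22/3 ≠ 0; add g_3 = -4/9*y**2 - 62/9*y + 22/3 to the basis.

The other S-polynomials (S(f_1,g_3), S(f_2,g_3)) all reduce to 0 modulo the current basis, so we have a Gröbner basis.
Inter-reduce: drop elements whose leading term is divisible by another's, tail-reduce, and make monic.
Reduced Gröbner basis: {y**2 + 31/2*y - 33/2, x + 4/9*y - 4/9}.

Buchberger on the second generating set:
h_1 = -27*x - 12*y + 13, LT = x.
h_2 = -2/3*x*y - 92*x - 36*y + 36, LT = x*y.

S(h_1,h_2): lcm = x*y. S = 4/9*y**2 - 138*x - 1471/27*y + 54.
  reduce S modulo (h_1, h_2):
  remainder 4/9*y**2 + 185/27*y - 112/9 ≠ 0; add k_3 = 4/9*y**2 + 185/27*y - 112/9 to the basis.

The other S-polynomials (S(h_1,k_3), S(h_2,k_3)) all reduce to 0 modulo the current basis, so we have a Gröbner basis.
Inter-reduce: drop elements whose leading term is divisible by another's, tail-reduce, and make monic.
Reduced Gröbner basis: {y**2 + 185/12*y - 28, x + 4/9*y - 13/27}.

The bases are distinct; the ideals are different.
The same test decides containment: I ⊆ J iff every generator of I reduces to 0 modulo a Gröbner basis of J.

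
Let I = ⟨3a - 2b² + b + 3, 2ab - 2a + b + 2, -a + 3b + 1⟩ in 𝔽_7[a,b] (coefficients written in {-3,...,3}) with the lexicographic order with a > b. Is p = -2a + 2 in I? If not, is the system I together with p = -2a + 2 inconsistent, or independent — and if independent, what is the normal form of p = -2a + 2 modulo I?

First compute the reduced Gröbner basis of I by Buchberger's algorithm.
f_1 = 3a - 2b² + b + 3, LT = a.
f_2 = 2ab - 2a + b + 2, LT = ab.
f_3 = -a + 3b + 1, LT = a.

S(f_1,f_2): lcm = ab. S = a - 3b³ - 2b² - 3b - 1.
  reduce S modulo (f_1, f_2, f_3):
  remainder -3b³ + b² - b - 2 ≠ 0; add h_4 = -3b³ + b² - b - 2 to the basis.

S(f_1,f_3): lcm = a. S = -3b² + b + 2.
  reduce S modulo (f_1, f_2, f_3, h_4):
  remainder -3b² + b + 2 ≠ 0; add h_5 = -3b² + b + 2 to the basis.

S(f_2,f_3): lcm = ab. S = -a + 3b² - 2b + 1.
  reduce S modulo (f_1, f_2, f_3, h_4, h_5):
  remainder 3b + 2 ≠ 0; add h_6 = 3b + 2 to the basis.

The other S-polynomials (S(f_1,h_4), S(f_2,h_4), S(f_3,h_4), S(f_1,h_5), S(f_2,h_5), S(f_3,h_5), S(h_4,h_5), S(f_1,h_6), S(f_2,h_6), S(f_3,h_6), S(h_4,h_6), S(h_5,h_6)) all reduce to 0 modulo the current basis, so we have a Gröbner basis.
Inter-reduce: drop elements whose leading term is divisible by another's, tail-reduce, and make monic.
Reduced Gröbner basis: {a + 1, b + 3}.
Label its elements g_1 = a + 1, g_2 = b + 3.

Reduce p = -2a + 2 modulo G:
  leading term a: subtract (-2)·g_1 from -2a + 2 → -3
  leading term 1: no divisor's leading term divides it; move -3 to the remainder.
  normal form = -3.
The normal form is nonzero, so p ∉ I. Since p minus its normal form lies in I, I + (p) = I + (r) where r = -3; decide whether this ideal is the whole ring.
Here r = -3 is a nonzero constant, hence a unit: 1 ∈ I + (p), the Gröbner basis of I + (p) is {1}, and the enlarged system has no common solution — adjoining p is inconsistent.

Adjoining -2a + 2 makes the ideal the whole ring: the system is inconsistent.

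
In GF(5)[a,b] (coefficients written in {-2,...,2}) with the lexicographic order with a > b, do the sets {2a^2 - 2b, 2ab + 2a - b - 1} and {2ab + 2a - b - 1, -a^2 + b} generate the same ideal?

Yes, the ideals are equal.

Since reduced Gröbner bases are canonical representatives of ideals under a given ordering, it suffices to compute and compare them.
Buchberger on the first generating set:
f_1 = 2a^2 - 2b, LT = a^2.
f_2 = 2ab + 2a - b - 1, LT = ab.

S(f_1,f_2): lcm = a^2b. S = -a^2 - 2ab - 2a - b^2.
  reduce S modulo (f_1, f_2):
  remainder -b^2 - 2b - 1 ≠ 0; add g_3 = -b^2 - 2b - 1 to the basis.

The other S-polynomials (S(f_1,g_3), S(f_2,g_3)) all reduce to 0 modulo the current basis, so we have a Gröbner basis.
Inter-reduce: drop elements whose leading term is divisible by another's, tail-reduce, and make monic.
Reduced Gröbner basis: {a^2 - b, ab + a + 2b + 2, b^2 + 2b + 1}.

Buchberger on the second generating set:
h_1 = 2ab + 2a - b - 1, LT = ab.
h_2 = -a^2 + b, LT = a^2.

S(h_1,h_2): lcm = a^2b. S = a^2 + 2ab + 2a + b^2.
  reduce S modulo (h_1, h_2):
  remainder b^2 + 2b + 1 ≠ 0; add k_3 = b^2 + 2b + 1 to the basis.

The other S-polynomials (S(h_1,k_3), S(h_2,k_3)) all reduce to 0 modulo the current basis, so we have a Gröbner basis.
Inter-reduce: drop elements whose leading term is divisible by another's, tail-reduce, and make monic.
Reduced Gröbner basis: {a^2 - b, ab + a + 2b + 2, b^2 + 2b + 1}.

These coincide, so the ideals are equal.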